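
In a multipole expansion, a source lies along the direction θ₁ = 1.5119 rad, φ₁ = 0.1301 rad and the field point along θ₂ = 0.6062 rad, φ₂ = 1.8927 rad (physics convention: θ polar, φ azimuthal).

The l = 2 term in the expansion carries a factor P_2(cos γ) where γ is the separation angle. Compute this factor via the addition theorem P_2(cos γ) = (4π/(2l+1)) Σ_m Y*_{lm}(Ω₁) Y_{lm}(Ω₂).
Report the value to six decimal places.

Term-by-term m-sum for l=2 (normalisation 4π/5 = 2.513274):
  [-2]  conj(Y_{2,-2})(Ω₁) = 0.37198 + 0.09903j ; Y_{2,-2}(Ω₂) = -0.10029 + 0.07526j ; Δ = -0.04476 + 0.01806j
  [-1]  conj(Y_{2,-1})(Ω₁) = 0.04501 + 0.00589j ; Y_{2,-1}(Ω₂) = -0.11444 - 0.34315j ; Δ = -0.00313 - 0.01612j
  [+0]  conj(Y_{2,0})(Ω₁) = -0.31211 + 0.00000j ; Y_{2,0}(Ω₂) = 0.32364 + 0.00000j ; Δ = -0.10101 + 0.00000j
  [+1]  conj(Y_{2,1})(Ω₁) = -0.04501 + 0.00589j ; Y_{2,1}(Ω₂) = 0.11444 - 0.34315j ; Δ = -0.00313 + 0.01612j
  [+2]  conj(Y_{2,2})(Ω₁) = 0.37198 - 0.09903j ; Y_{2,2}(Ω₂) = -0.10029 - 0.07526j ; Δ = -0.04476 - 0.01806j
Total Σ_m = -0.19679 + 0.00000j. Multiply by 2.513274: -0.49459 + 0.00000j. P_2(cos γ) = -0.494591

-0.494591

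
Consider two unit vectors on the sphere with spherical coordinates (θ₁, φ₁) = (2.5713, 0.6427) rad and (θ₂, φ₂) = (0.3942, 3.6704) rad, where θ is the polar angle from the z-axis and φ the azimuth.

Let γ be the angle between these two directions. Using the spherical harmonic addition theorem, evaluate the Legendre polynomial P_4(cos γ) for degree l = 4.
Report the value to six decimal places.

0.838197

Summing Y*_{l m}(θ₁,φ₁)·Y_{l m}(θ₂,φ₂) over m ∈ [−4, 4]; prefactor 4π/(2·4+1) = 1.396263:
  term(m=-4) = 0.00033 + 0.00016j   from Y*(Ω₁)=-0.03164 + 0.02031j, Y(Ω₂)=-0.00499 - 0.00824j
  term(m=-3) = 0.01023 + 0.00364j   from Y*(Ω₁)=0.05798 - 0.15532j, Y(Ω₂)=0.00102 + 0.06547j
  term(m=-2) = 0.09219 + 0.02137j   from Y*(Ω₁)=0.10870 + 0.37047j, Y(Ω₂)=0.12034 - 0.21355j
  term(m=-1) = 0.20838 + 0.02384j   from Y*(Ω₁)=-0.33726 - 0.25252j, Y(Ω₂)=-0.42983 + 0.25115j
  term(m=+0) = -0.02194 + 0.00000j   from Y*(Ω₁)=-0.07250 + 0.00000j, Y(Ω₂)=0.30267 + 0.00000j
  term(m=+1) = 0.20838 - 0.02384j   from Y*(Ω₁)=0.33726 - 0.25252j, Y(Ω₂)=0.42983 + 0.25115j
  term(m=+2) = 0.09219 - 0.02137j   from Y*(Ω₁)=0.10870 - 0.37047j, Y(Ω₂)=0.12034 + 0.21355j
  term(m=+3) = 0.01023 - 0.00364j   from Y*(Ω₁)=-0.05798 - 0.15532j, Y(Ω₂)=-0.00102 + 0.06547j
  term(m=+4) = 0.00033 - 0.00016j   from Y*(Ω₁)=-0.03164 - 0.02031j, Y(Ω₂)=-0.00499 + 0.00824j
Total Σ_m = 0.60031 - 0.00000j. Multiply by 1.396263: 0.83820 - 0.00000j. P_4(cos γ) = 0.838197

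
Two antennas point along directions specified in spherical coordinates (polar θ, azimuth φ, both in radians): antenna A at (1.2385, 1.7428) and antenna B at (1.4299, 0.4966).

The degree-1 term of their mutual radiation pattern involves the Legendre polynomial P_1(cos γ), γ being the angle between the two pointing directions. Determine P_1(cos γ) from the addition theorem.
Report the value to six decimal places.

0.344303

Summing Y*_{l m}(θ₁,φ₁)·Y_{l m}(θ₂,φ₂) over m ∈ [−1, 1]; prefactor 4π/(2·1+1) = 4.188790:
  m=-1: Y*=-0.05590 + 0.32177j  Y=0.30075 - 0.16298j  product 0.03563 + 0.10588j
  m=+0: Y*=0.15939 + 0.00000j  Y=0.06861 + 0.00000j  product 0.01094 + 0.00000j
  m=+1: Y*=0.05590 + 0.32177j  Y=-0.30075 - 0.16298j  product 0.03563 - 0.10588j
Total Σ_m = 0.08220 + 0.00000j. Multiply by 4.188790: 0.34430 + 0.00000j. P_1(cos γ) = 0.344303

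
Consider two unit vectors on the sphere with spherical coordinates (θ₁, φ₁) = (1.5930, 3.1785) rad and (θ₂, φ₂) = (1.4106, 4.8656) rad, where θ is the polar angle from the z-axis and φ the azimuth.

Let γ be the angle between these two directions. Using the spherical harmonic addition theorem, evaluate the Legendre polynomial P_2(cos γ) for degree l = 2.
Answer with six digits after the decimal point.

-0.479090

Expand P_2 via completeness: Σ_{m} conj(Y_{2,m}) at Ω₁ times Y_{2,m} at Ω₂ —
  m=-2: 0.38503 + 0.02847j × -0.35891 + 0.11355j = -0.14143 + 0.03350j  (running Σ = -0.14143 + 0.03350j)
  m=-1: 0.01714 + 0.00063j × 0.01857 + 0.12023j = 0.00024 + 0.00207j  (running Σ = -0.14118 + 0.03558j)
  m=0: -0.31493 + 0.00000j × -0.29132 + 0.00000j = 0.09174 + 0.00000j  (running Σ = -0.04944 + 0.03558j)
  m=1: -0.01714 + 0.00063j × -0.01857 + 0.12023j = 0.00024 - 0.00207j  (running Σ = -0.04920 + 0.03350j)
  m=2: 0.38503 - 0.02847j × -0.35891 - 0.11355j = -0.14143 - 0.03350j  (running Σ = -0.19062 + 0.00000j)
Σ over m = -0.19062 + 0.00000j; ×(4π/5) → -0.47909 + 0.00000j. Real part: -0.479090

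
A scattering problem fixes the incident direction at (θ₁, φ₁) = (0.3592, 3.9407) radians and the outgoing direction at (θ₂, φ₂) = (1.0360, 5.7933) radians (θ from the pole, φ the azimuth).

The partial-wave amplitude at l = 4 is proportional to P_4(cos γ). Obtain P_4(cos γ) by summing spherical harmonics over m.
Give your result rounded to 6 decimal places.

-0.099881

Addition theorem: P_4(cos γ) = (4π/9) Σ_m Y*_{lm}(Ω₁) Y_{lm}(Ω₂), m = −4…4:
  m=-4: Y*=-0.006747-0.000370i  Y=-0.091910+0.224395i  product +0.000703-0.001480i
  m=-3: Y*=+0.037441-0.034482i  Y=+0.041022+0.404213i  product +0.015474+0.013720i
  m=-2: Y*=-0.005819+0.212186i  Y=+0.112912+0.168264i  product -0.036360+0.022979i
  m=-1: Y*=-0.340365-0.349827i  Y=-0.216309-0.115345i  product +0.033273+0.114930i
  m=+0: Y*=+0.379943-0.000000i  Y=-0.257181+0.000000i  product -0.097714+0.000000i
  m=+1: Y*=+0.340365-0.349827i  Y=+0.216309-0.115345i  product +0.033273-0.114930i
  m=+2: Y*=-0.005819-0.212186i  Y=+0.112912-0.168264i  product -0.036360-0.022979i
  m=+3: Y*=-0.037441-0.034482i  Y=-0.041022+0.404213i  product +0.015474-0.013720i
  m=+4: Y*=-0.006747+0.000370i  Y=-0.091910-0.224395i  product +0.000703+0.001480i
Accumulated sum -0.071535-0.000000i; after 4π/(2l+1) scaling, -0.099881-0.000000i ⇒ P_4 = -0.099881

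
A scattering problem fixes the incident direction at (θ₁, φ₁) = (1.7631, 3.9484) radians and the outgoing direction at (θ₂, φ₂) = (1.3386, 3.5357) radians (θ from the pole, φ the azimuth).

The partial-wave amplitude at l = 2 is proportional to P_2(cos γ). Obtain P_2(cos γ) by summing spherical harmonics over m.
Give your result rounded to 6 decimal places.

Expand P_2 via completeness: Σ_{m} conj(Y_{2,m}) at Ω₁ times Y_{2,m} at Ω₂ —
  term(m=-2) = +0.092342+0.100042i   from Y*(Ω₁)=-0.015931+0.371824i, Y(Ω₂)=+0.257944-0.259401i
  term(m=-1) = -0.022968-0.010056i   from Y*(Ω₁)=+0.100262+0.104650i, Y(Ω₂)=-0.159742+0.066431i
  term(m=+0) = +0.074501+0.000000i   from Y*(Ω₁)=-0.280831-0.000000i, Y(Ω₂)=-0.265289+0.000000i
  term(m=+1) = -0.022968+0.010056i   from Y*(Ω₁)=-0.100262+0.104650i, Y(Ω₂)=+0.159742+0.066431i
  term(m=+2) = +0.092342-0.100042i   from Y*(Ω₁)=-0.015931-0.371824i, Y(Ω₂)=+0.257944+0.259401i
Total Σ_m = +0.213249+0.000000i. Multiply by 2.513274: +0.535954+0.000000i. P_2(cos γ) = 0.535954

0.535954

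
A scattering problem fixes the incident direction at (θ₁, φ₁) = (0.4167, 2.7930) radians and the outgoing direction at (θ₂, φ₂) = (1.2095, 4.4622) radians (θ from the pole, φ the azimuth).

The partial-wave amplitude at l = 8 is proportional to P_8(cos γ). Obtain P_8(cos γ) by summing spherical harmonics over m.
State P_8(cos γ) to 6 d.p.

Expand P_8 via completeness: Σ_{m} conj(Y_{8,m}) at Ω₁ times Y_{8,m} at Ω₂ —
  m=-8: -0.000348-0.000128i × -0.126175+0.274599i = +0.000079-0.000079i  (running Σ = +0.000079-0.000079i)
  m=-7: +0.002563+0.002165i × +0.449362+0.082015i = +0.000974+0.001183i  (running Σ = +0.001053+0.001104i)
  m=-6: -0.009504-0.016569i × -0.015349-0.219972i = -0.003499+0.002345i  (running Σ = -0.002446+0.003448i)
  m=-5: +0.013204+0.075933i × +0.220010-0.072873i = +0.008438+0.015744i  (running Σ = +0.005993+0.019192i)
  m=-4: +0.039368-0.220825i × -0.172491-0.269085i = -0.066211+0.027497i  (running Σ = -0.060219+0.046689i)
  m=-3: -0.226374+0.390809i × +0.062080-0.066562i = +0.011960+0.039329i  (running Σ = -0.048259+0.086018i)
  m=-2: +0.413784-0.346539i × -0.289676-0.158393i = -0.174753+0.034844i  (running Σ = -0.223011+0.120862i)
  m=-1: -0.135750+0.049336i × +0.007114-0.027839i = +0.000408+0.004130i  (running Σ = -0.222604+0.124992i)
  m=0: -0.455264-0.000000i × -0.328094+0.000000i = +0.149369+0.000000i  (running Σ = -0.073234+0.124992i)
  m=1: +0.135750+0.049336i × -0.007114-0.027839i = +0.000408-0.004130i  (running Σ = -0.072826+0.120862i)
  m=2: +0.413784+0.346539i × -0.289676+0.158393i = -0.174753-0.034844i  (running Σ = -0.247579+0.086018i)
  m=3: +0.226374+0.390809i × -0.062080-0.066562i = +0.011960-0.039329i  (running Σ = -0.235619+0.046689i)
  m=4: +0.039368+0.220825i × -0.172491+0.269085i = -0.066211-0.027497i  (running Σ = -0.301830+0.019192i)
  m=5: -0.013204+0.075933i × -0.220010-0.072873i = +0.008438-0.015744i  (running Σ = -0.293392+0.003448i)
  m=6: -0.009504+0.016569i × -0.015349+0.219972i = -0.003499-0.002345i  (running Σ = -0.296891+0.001104i)
  m=7: -0.002563+0.002165i × -0.449362+0.082015i = +0.000974-0.001183i  (running Σ = -0.295917-0.000079i)
  m=8: -0.000348+0.000128i × -0.126175-0.274599i = +0.000079+0.000079i  (running Σ = -0.295838+0.000000i)
Total Σ_m = -0.295838+0.000000i. Multiply by 0.739198: -0.218683+0.000000i. P_8(cos γ) = -0.218683

-0.218683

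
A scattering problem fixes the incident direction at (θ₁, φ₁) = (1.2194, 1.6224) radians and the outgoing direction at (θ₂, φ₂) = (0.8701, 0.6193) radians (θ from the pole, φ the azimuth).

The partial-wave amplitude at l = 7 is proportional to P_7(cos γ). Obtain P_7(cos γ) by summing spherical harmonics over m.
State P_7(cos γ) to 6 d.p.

Addition theorem: P_7(cos γ) = (4π/15) Σ_m Y*_{lm}(Ω₁) Y_{lm}(Ω₂), m = −7…7:
  m=-7: Y*=+0.113660-0.300846i  Y=-0.028090+0.070884i  product +0.018133+0.016507i
  m=-6: Y*=-0.420174-0.134418i  Y=-0.202044+0.130706i  product +0.102463-0.027761i
  m=-5: Y*=-0.036904+0.139839i  Y=-0.421294-0.019010i  product +0.018206-0.058212i
  m=-4: Y*=-0.280454-0.058726i  Y=-0.305749-0.239453i  product +0.071686+0.085111i
  m=-3: Y*=-0.039707+0.254432i  Y=-0.003852-0.013045i  product +0.003472-0.000462i
  m=-2: Y*=-0.187684-0.019439i  Y=-0.115634+0.335190i  product +0.028219-0.060662i
  m=-1: Y*=-0.014723+0.285065i  Y=-0.143221+0.102095i  product -0.026995-0.042330i
  m=+0: Y*=-0.157320-0.000000i  Y=+0.308536+0.000000i  product -0.048539-0.000000i
  m=+1: Y*=+0.014723+0.285065i  Y=+0.143221+0.102095i  product -0.026995+0.042330i
  m=+2: Y*=-0.187684+0.019439i  Y=-0.115634-0.335190i  product +0.028219+0.060662i
  m=+3: Y*=+0.039707+0.254432i  Y=+0.003852-0.013045i  product +0.003472+0.000462i
  m=+4: Y*=-0.280454+0.058726i  Y=-0.305749+0.239453i  product +0.071686-0.085111i
  m=+5: Y*=+0.036904+0.139839i  Y=+0.421294-0.019010i  product +0.018206+0.058212i
  m=+6: Y*=-0.420174+0.134418i  Y=-0.202044-0.130706i  product +0.102463+0.027761i
  m=+7: Y*=-0.113660-0.300846i  Y=+0.028090+0.070884i  product +0.018133-0.016507i
Accumulated sum +0.381827+0.000000i; after 4π/(2l+1) scaling, +0.319879+0.000000i ⇒ P_7 = 0.319879

0.319879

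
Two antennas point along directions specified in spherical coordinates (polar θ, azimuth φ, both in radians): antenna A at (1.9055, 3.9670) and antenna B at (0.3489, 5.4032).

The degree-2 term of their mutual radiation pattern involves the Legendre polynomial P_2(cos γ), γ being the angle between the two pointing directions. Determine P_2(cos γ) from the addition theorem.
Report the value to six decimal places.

-0.394369

Addition theorem: P_2(cos γ) = (4π/5) Σ_m Y*_{lm}(Ω₁) Y_{lm}(Ω₂), m = −2…2:
  m=-2: Y*=-0.027544+0.343491i  Y=-0.008489+0.044339i  product -0.014996-0.004137i
  m=-1: Y*=+0.162573+0.176131i  Y=+0.158140+0.191291i  product -0.007983+0.058952i
  m=+0: Y*=-0.213294-0.000000i  Y=+0.520203+0.000000i  product -0.110956-0.000000i
  m=+1: Y*=-0.162573+0.176131i  Y=-0.158140+0.191291i  product -0.007983-0.058952i
  m=+2: Y*=-0.027544-0.343491i  Y=-0.008489-0.044339i  product -0.014996+0.004137i
Total Σ_m = -0.156915+0.000000i. Multiply by 2.513274: -0.394369+0.000000i. P_2(cos γ) = -0.394369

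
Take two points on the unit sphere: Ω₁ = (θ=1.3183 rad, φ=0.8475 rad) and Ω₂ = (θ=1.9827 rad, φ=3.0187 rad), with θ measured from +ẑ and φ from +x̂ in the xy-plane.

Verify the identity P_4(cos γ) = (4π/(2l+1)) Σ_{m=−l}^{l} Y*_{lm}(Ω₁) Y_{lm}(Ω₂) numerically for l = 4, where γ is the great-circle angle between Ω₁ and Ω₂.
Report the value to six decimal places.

Expand P_4 via completeness: Σ_{m} conj(Y_{4,m}) at Ω₁ times Y_{4,m} at Ω₂ —
  m=-4: -0.377078-0.095644i × +0.275092+0.147286i = -0.089644-0.081849i  (running Σ = -0.089644-0.081849i)
  m=-3: -0.234444+0.160080i × +0.359687+0.138963i = -0.106572+0.025000i  (running Σ = -0.196216-0.056850i)
  m=-2: +0.021881-0.175260i × +0.033237+0.008338i = +0.002188-0.005643i  (running Σ = -0.194027-0.062492i)
  m=-1: -0.194139-0.219884i × -0.323492-0.039956i = +0.054017+0.078888i  (running Σ = -0.140010+0.016395i)
  m=0: +0.133713-0.000000i × -0.096194+0.000000i = -0.012862+0.000000i  (running Σ = -0.152873+0.016395i)
  m=1: +0.194139-0.219884i × +0.323492-0.039956i = +0.054017-0.078888i  (running Σ = -0.098856-0.062492i)
  m=2: +0.021881+0.175260i × +0.033237-0.008338i = +0.002188+0.005643i  (running Σ = -0.096668-0.056850i)
  m=3: +0.234444+0.160080i × -0.359687+0.138963i = -0.106572-0.025000i  (running Σ = -0.203239-0.081849i)
  m=4: -0.377078+0.095644i × +0.275092-0.147286i = -0.089644+0.081849i  (running Σ = -0.292883+0.000000i)
Accumulated sum -0.292883+0.000000i; after 4π/(2l+1) scaling, -0.408942+0.000000i ⇒ P_4 = -0.408942

-0.408942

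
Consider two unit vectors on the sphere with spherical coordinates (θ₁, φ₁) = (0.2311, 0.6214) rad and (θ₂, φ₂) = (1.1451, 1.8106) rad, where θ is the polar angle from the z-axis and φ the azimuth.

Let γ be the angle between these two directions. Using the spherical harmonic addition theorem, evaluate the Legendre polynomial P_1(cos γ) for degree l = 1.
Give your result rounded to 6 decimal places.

Addition theorem: P_1(cos γ) = (4π/3) Σ_m Y*_{lm}(Ω₁) Y_{lm}(Ω₂), m = −1…1:
  m=-1: Y*=0.06434 + 0.04607j  Y=-0.07474 - 0.30566j  product 0.00927 - 0.02311j
  m=+0: Y*=0.47561 + 0.00000j  Y=0.20177 + 0.00000j  product 0.09596 + 0.00000j
  m=+1: Y*=-0.06434 + 0.04607j  Y=0.07474 - 0.30566j  product 0.00927 + 0.02311j
Accumulated sum 0.11451 + 0.00000j; after 4π/(2l+1) scaling, 0.47966 + 0.00000j ⇒ P_1 = 0.479662

0.479662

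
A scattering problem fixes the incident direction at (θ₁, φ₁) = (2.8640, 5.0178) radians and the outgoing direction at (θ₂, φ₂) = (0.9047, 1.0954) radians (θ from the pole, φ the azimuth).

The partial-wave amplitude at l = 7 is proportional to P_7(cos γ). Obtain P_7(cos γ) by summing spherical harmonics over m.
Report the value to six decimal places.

Summing Y*_{l m}(θ₁,φ₁)·Y_{l m}(θ₂,φ₂) over m ∈ [−7, 7]; prefactor 4π/(2·7+1) = 0.837758:
  m=-7: (-0.000049, -0.000031) × (0.017192, -0.091268) = (-0.000004, 0.000004)  (running Σ = (-0.000004, 0.000004))
  m=-6: (-0.000197, 0.000736) × (0.261764, -0.077890) = (0.000006, 0.000208)  (running Σ = (0.000002, 0.000212))
  m=-5: (0.006246, -0.000273) × (0.302503, 0.315349) = (0.001976, 0.001887)  (running Σ = (0.001978, 0.002099))
  m=-4: (-0.012287, -0.033751) × (-0.110523, 0.321843) = (0.012220, -0.000224)  (running Σ = (0.014198, 0.001874))
  m=-3: (-0.116115, 0.089110) × (0.071959, -0.010479) = (-0.007422, 0.007629)  (running Σ = (0.006776, 0.009503))
  m=-2: (0.329439, 0.230655) × (0.213657, 0.299275) = (0.001358, 0.147874)  (running Σ = (0.008134, 0.157377))
  m=-1: (0.188647, -0.598357) × (-0.039973, 0.077652) = (0.038923, 0.038567)  (running Σ = (0.047057, 0.195944))
  m=0: (-0.193533, -0.000000) × (0.342745, 0.000000) = (-0.066332, -0.000000)  (running Σ = (-0.019276, 0.195944))
  m=1: (-0.188647, -0.598357) × (0.039973, 0.077652) = (0.038923, -0.038567)  (running Σ = (0.019647, 0.157377))
  m=2: (0.329439, -0.230655) × (0.213657, -0.299275) = (0.001358, -0.147874)  (running Σ = (0.021005, 0.009503))
  m=3: (0.116115, 0.089110) × (-0.071959, -0.010479) = (-0.007422, -0.007629)  (running Σ = (0.013583, 0.001874))
  m=4: (-0.012287, 0.033751) × (-0.110523, -0.321843) = (0.012220, 0.000224)  (running Σ = (0.025804, 0.002099))
  m=5: (-0.006246, -0.000273) × (-0.302503, 0.315349) = (0.001976, -0.001887)  (running Σ = (0.027779, 0.000212))
  m=6: (-0.000197, -0.000736) × (0.261764, 0.077890) = (0.000006, -0.000208)  (running Σ = (0.027785, 0.000004))
  m=7: (0.000049, -0.000031) × (-0.017192, -0.091268) = (-0.000004, -0.000004)  (running Σ = (0.027781, 0.000000))
Accumulated sum (0.027781, 0.000000); after 4π/(2l+1) scaling, (0.023274, 0.000000) ⇒ P_7 = 0.023274

0.023274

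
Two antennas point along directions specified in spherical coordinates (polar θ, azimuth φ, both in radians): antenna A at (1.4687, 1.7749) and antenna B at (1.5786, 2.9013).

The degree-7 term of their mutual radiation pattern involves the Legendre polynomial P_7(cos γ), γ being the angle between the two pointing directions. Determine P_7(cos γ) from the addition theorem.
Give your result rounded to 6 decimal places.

0.052929

Term-by-term m-sum for l=7 (normalisation 4π/15 = 0.837758):
  term(m=-7) = -0.00743 - 0.24090j   from Y*(Ω₁)=0.47724 - 0.06826j, Y(Ω₂)=0.05550 - 0.49684j
  term(m=-6) = -0.00240 + 0.00123j   from Y*(Ω₁)=-0.06271 - 0.17384j, Y(Ω₂)=-0.00188 - 0.01448j
  term(m=-5) = 0.09015 + 0.06870j   from Y*(Ω₁)=0.26356 - 0.16169j, Y(Ω₂)=0.13233 + 0.34186j
  term(m=-4) = 0.00074 - 0.00353j   from Y*(Ω₁)=-0.14372 - 0.15292j, Y(Ω₂)=0.00983 + 0.01408j
  term(m=-3) = -0.08174 + 0.01980j   from Y*(Ω₁)=0.14585 - 0.20765j, Y(Ω₂)=-0.24897 - 0.21876j
  term(m=-2) = 0.00253 + 0.00311j   from Y*(Ω₁)=-0.20093 - 0.08690j, Y(Ω₂)=-0.01623 - 0.00846j
  term(m=-1) = 0.03180 - 0.06678j   from Y*(Ω₁)=0.04702 - 0.22715j, Y(Ω₂)=0.30968 + 0.07588j
  term(m=+0) = -0.00413 + 0.00000j   from Y*(Ω₁)=-0.22133 + 0.00000j, Y(Ω₂)=0.01864 + 0.00000j
  term(m=+1) = 0.03180 + 0.06678j   from Y*(Ω₁)=-0.04702 - 0.22715j, Y(Ω₂)=-0.30968 + 0.07588j
  term(m=+2) = 0.00253 - 0.00311j   from Y*(Ω₁)=-0.20093 + 0.08690j, Y(Ω₂)=-0.01623 + 0.00846j
  term(m=+3) = -0.08174 - 0.01980j   from Y*(Ω₁)=-0.14585 - 0.20765j, Y(Ω₂)=0.24897 - 0.21876j
  term(m=+4) = 0.00074 + 0.00353j   from Y*(Ω₁)=-0.14372 + 0.15292j, Y(Ω₂)=0.00983 - 0.01408j
  term(m=+5) = 0.09015 - 0.06870j   from Y*(Ω₁)=-0.26356 - 0.16169j, Y(Ω₂)=-0.13233 + 0.34186j
  term(m=+6) = -0.00240 - 0.00123j   from Y*(Ω₁)=-0.06271 + 0.17384j, Y(Ω₂)=-0.00188 + 0.01448j
  term(m=+7) = -0.00743 + 0.24090j   from Y*(Ω₁)=-0.47724 - 0.06826j, Y(Ω₂)=-0.05550 - 0.49684j
Accumulated sum 0.06318 + 0.00000j; after 4π/(2l+1) scaling, 0.05293 + 0.00000j ⇒ P_7 = 0.052929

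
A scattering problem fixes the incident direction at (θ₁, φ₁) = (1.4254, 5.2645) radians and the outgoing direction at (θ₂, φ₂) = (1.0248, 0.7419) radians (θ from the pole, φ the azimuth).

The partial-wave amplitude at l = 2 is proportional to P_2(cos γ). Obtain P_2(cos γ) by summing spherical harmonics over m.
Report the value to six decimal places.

-0.489343

Summing Y*_{l m}(θ₁,φ₁)·Y_{l m}(θ₂,φ₂) over m ∈ [−2, 2]; prefactor 4π/(2·2+1) = 2.513274:
  [-2]  conj(Y_{2,-2})(Ω₁) = (-0.170110, -0.337745) ; Y_{2,-2}(Ω₂) = (0.024512, -0.281052) ; Δ = (-0.099094, 0.039531)
  [-1]  conj(Y_{2,-1})(Ω₁) = (0.058086, -0.094294) ; Y_{2,-1}(Ω₂) = (0.252734, -0.231651) ; Δ = (-0.007163, -0.037287)
  [+0]  conj(Y_{2,0})(Ω₁) = (-0.295530, -0.000000) ; Y_{2,0}(Ω₂) = (-0.060264, 0.000000) ; Δ = (0.017810, 0.000000)
  [+1]  conj(Y_{2,1})(Ω₁) = (-0.058086, -0.094294) ; Y_{2,1}(Ω₂) = (-0.252734, -0.231651) ; Δ = (-0.007163, 0.037287)
  [+2]  conj(Y_{2,2})(Ω₁) = (-0.170110, 0.337745) ; Y_{2,2}(Ω₂) = (0.024512, 0.281052) ; Δ = (-0.099094, -0.039531)
Σ over m = (-0.194703, 0.000000); ×(4π/5) → (-0.489343, 0.000000). Real part: -0.489343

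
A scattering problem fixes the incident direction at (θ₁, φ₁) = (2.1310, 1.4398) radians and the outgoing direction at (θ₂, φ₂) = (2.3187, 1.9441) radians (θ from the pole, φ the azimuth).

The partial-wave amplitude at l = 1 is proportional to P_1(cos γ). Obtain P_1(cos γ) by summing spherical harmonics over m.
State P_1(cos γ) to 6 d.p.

Expand P_1 via completeness: Σ_{m} conj(Y_{1,m}) at Ω₁ times Y_{1,m} at Ω₂ —
  [-1]  conj(Y_{1,-1})(Ω₁) = +0.038231+0.290177i ; Y_{1,-1}(Ω₂) = -0.092372-0.235843i ; Δ = +0.064905-0.035821i
  [+0]  conj(Y_{1,0})(Ω₁) = -0.259623-0.000000i ; Y_{1,0}(Ω₂) = -0.332300+0.000000i ; Δ = +0.086273+0.000000i
  [+1]  conj(Y_{1,1})(Ω₁) = -0.038231+0.290177i ; Y_{1,1}(Ω₂) = +0.092372-0.235843i ; Δ = +0.064905+0.035821i
Σ over m = +0.216082+0.000000i; ×(4π/3) → +0.905122+0.000000i. Real part: 0.905122

0.905122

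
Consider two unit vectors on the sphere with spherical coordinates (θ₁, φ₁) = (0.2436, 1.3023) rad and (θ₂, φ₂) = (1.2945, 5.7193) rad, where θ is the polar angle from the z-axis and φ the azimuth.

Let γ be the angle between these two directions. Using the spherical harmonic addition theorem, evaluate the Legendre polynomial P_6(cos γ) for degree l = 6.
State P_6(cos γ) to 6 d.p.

Expand P_6 via completeness: Σ_{m} conj(Y_{6,m}) at Ω₁ times Y_{6,m} at Ω₂ —
  [-6]  conj(Y_{6,-6})(Ω₁) = 0.00000 + 0.00010j ; Y_{6,-6}(Ω₂) = -0.37193 - 0.09169j ; Δ = 0.00001 - 0.00004j
  [-5]  conj(Y_{6,-5})(Ω₁) = 0.00129 + 0.00030j ; Y_{6,-5}(Ω₂) = -0.35690 + 0.11913j ; Δ = -0.00050 + 0.00005j
  [-4]  conj(Y_{6,-4})(Ω₁) = 0.00539 - 0.00994j ; Y_{6,-4}(Ω₂) = 0.03507 - 0.04295j ; Δ = -0.00024 - 0.00058j
  [-3]  conj(Y_{6,-3})(Ω₁) = -0.04708 - 0.04523j ; Y_{6,-3}(Ω₂) = 0.04162 - 0.34266j ; Δ = -0.01746 + 0.01425j
  [-2]  conj(Y_{6,-2})(Ω₁) = -0.21685 + 0.12910j ; Y_{6,-2}(Ω₂) = -0.02026 - 0.04269j ; Δ = 0.00990 + 0.00664j
  [-1]  conj(Y_{6,-1})(Ω₁) = 0.15394 + 0.55948j ; Y_{6,-1}(Ω₂) = 0.26960 + 0.17049j ; Δ = -0.05388 + 0.17708j
  [+0]  conj(Y_{6,0})(Ω₁) = 0.47424 + 0.00000j ; Y_{6,0}(Ω₂) = 0.07403 + 0.00000j ; Δ = 0.03511 + 0.00000j
  [+1]  conj(Y_{6,1})(Ω₁) = -0.15394 + 0.55948j ; Y_{6,1}(Ω₂) = -0.26960 + 0.17049j ; Δ = -0.05388 - 0.17708j
  [+2]  conj(Y_{6,2})(Ω₁) = -0.21685 - 0.12910j ; Y_{6,2}(Ω₂) = -0.02026 + 0.04269j ; Δ = 0.00990 - 0.00664j
  [+3]  conj(Y_{6,3})(Ω₁) = 0.04708 - 0.04523j ; Y_{6,3}(Ω₂) = -0.04162 - 0.34266j ; Δ = -0.01746 - 0.01425j
  [+4]  conj(Y_{6,4})(Ω₁) = 0.00539 + 0.00994j ; Y_{6,4}(Ω₂) = 0.03507 + 0.04295j ; Δ = -0.00024 + 0.00058j
  [+5]  conj(Y_{6,5})(Ω₁) = -0.00129 + 0.00030j ; Y_{6,5}(Ω₂) = 0.35690 + 0.11913j ; Δ = -0.00050 - 0.00005j
  [+6]  conj(Y_{6,6})(Ω₁) = 0.00000 - 0.00010j ; Y_{6,6}(Ω₂) = -0.37193 + 0.09169j ; Δ = 0.00001 + 0.00004j
Σ over m = -0.08922 - 0.00000j; ×(4π/13) → -0.08625 - 0.00000j. Real part: -0.086247

-0.086247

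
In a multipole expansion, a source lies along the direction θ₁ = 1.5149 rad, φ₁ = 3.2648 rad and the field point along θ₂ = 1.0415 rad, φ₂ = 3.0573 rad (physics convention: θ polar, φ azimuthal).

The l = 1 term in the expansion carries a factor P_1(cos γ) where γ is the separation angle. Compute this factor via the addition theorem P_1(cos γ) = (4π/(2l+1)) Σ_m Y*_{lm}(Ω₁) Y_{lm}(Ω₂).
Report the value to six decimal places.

0.871537

Addition theorem: P_1(cos γ) = (4π/3) Σ_m Y*_{lm}(Ω₁) Y_{lm}(Ω₂), m = −1…1:
  term(m=-1) = +0.100665+0.021193i   from Y*(Ω₁)=-0.342340-0.042393i, Y(Ω₂)=-0.297159-0.025108i
  term(m=+0) = +0.006734+0.000000i   from Y*(Ω₁)=+0.027297-0.000000i, Y(Ω₂)=+0.246708+0.000000i
  term(m=+1) = +0.100665-0.021193i   from Y*(Ω₁)=+0.342340-0.042393i, Y(Ω₂)=+0.297159-0.025108i
Accumulated sum +0.208064+0.000000i; after 4π/(2l+1) scaling, +0.871537+0.000000i ⇒ P_1 = 0.871537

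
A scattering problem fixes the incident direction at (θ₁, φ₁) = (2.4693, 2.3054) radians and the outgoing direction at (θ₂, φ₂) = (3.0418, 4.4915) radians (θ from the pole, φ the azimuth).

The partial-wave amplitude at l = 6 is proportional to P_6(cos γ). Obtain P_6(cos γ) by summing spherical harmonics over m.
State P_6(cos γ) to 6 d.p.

-0.259708

Addition theorem: P_6(cos γ) = (4π/13) Σ_m Y*_{lm}(Ω₁) Y_{lm}(Ω₂), m = −6…6:
  [-6]  conj(Y_{6,-6})(Ω₁) = 0.00846 + 0.02689j ; Y_{6,-6}(Ω₂) = -0.00000 - 0.00000j ; Δ = 0.00000 - 0.00000j
  [-5]  conj(Y_{6,-5})(Ω₁) = -0.06216 + 0.10575j ; Y_{6,-5}(Ω₂) = 0.00001 - 0.00001j ; Δ = -0.00000 + 0.00000j
  [-4]  conj(Y_{6,-4})(Ω₁) = -0.30140 + 0.06209j ; Y_{6,-4}(Ω₂) = 0.00022 + 0.00027j ; Δ = -0.00008 - 0.00007j
  [-3]  conj(Y_{6,-3})(Ω₁) = -0.37057 - 0.27190j ; Y_{6,-3}(Ω₂) = -0.00311 + 0.00399j ; Δ = 0.00224 - 0.00063j
  [-2]  conj(Y_{6,-2})(Ω₁) = -0.03007 - 0.29497j ; Y_{6,-2}(Ω₂) = -0.04537 - 0.02146j ; Δ = -0.00497 + 0.01403j
  [-1]  conj(Y_{6,-1})(Ω₁) = -0.13436 + 0.14875j ; Y_{6,-1}(Ω₂) = 0.06841 - 0.30467j ; Δ = 0.03613 + 0.05111j
  [+0]  conj(Y_{6,0})(Ω₁) = -0.36707 + 0.00000j ; Y_{6,0}(Ω₂) = 0.91346 + 0.00000j ; Δ = -0.33530 + 0.00000j
  [+1]  conj(Y_{6,1})(Ω₁) = 0.13436 + 0.14875j ; Y_{6,1}(Ω₂) = -0.06841 - 0.30467j ; Δ = 0.03613 - 0.05111j
  [+2]  conj(Y_{6,2})(Ω₁) = -0.03007 + 0.29497j ; Y_{6,2}(Ω₂) = -0.04537 + 0.02146j ; Δ = -0.00497 - 0.01403j
  [+3]  conj(Y_{6,3})(Ω₁) = 0.37057 - 0.27190j ; Y_{6,3}(Ω₂) = 0.00311 + 0.00399j ; Δ = 0.00224 + 0.00063j
  [+4]  conj(Y_{6,4})(Ω₁) = -0.30140 - 0.06209j ; Y_{6,4}(Ω₂) = 0.00022 - 0.00027j ; Δ = -0.00008 + 0.00007j
  [+5]  conj(Y_{6,5})(Ω₁) = 0.06216 + 0.10575j ; Y_{6,5}(Ω₂) = -0.00001 - 0.00001j ; Δ = -0.00000 - 0.00000j
  [+6]  conj(Y_{6,6})(Ω₁) = 0.00846 - 0.02689j ; Y_{6,6}(Ω₂) = -0.00000 + 0.00000j ; Δ = 0.00000 + 0.00000j
Accumulated sum -0.26867 - 0.00000j; after 4π/(2l+1) scaling, -0.25971 - 0.00000j ⇒ P_6 = -0.259708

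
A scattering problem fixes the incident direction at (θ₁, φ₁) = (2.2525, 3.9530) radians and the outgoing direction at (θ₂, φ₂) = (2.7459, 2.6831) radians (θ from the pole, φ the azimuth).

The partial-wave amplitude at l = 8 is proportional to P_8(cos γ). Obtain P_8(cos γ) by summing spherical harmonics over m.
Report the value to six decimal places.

Addition theorem: P_8(cos γ) = (4π/17) Σ_m Y*_{lm}(Ω₁) Y_{lm}(Ω₂), m = −8…8:
  m=-8: Y*=(0.066655, 0.014073)  Y=(-0.000217, -0.000126)  product (-0.000013, -0.000011)
  m=-7: Y*=(0.182087, -0.125465)  Y=(-0.002399, -0.000163)  product (-0.000457, 0.000271)
  m=-6: Y*=(0.063553, -0.403937)  Y=(-0.013436, 0.005533)  product (0.001381, 0.005779)
  m=-5: Y*=(-0.260551, -0.338957)  Y=(-0.041209, 0.046827)  product (0.026610, 0.001767)
  m=-4: Y*=(-0.113000, -0.011799)  Y=(-0.050474, 0.187341)  product (0.007914, -0.020574)
  m=-3: Y*=(0.230139, -0.196761)  Y=(0.081830, 0.413616)  product (0.100216, 0.079088)
  m=-2: Y*=(0.015068, -0.289400)  Y=(0.340884, 0.444882)  product (0.133885, -0.091949)
  m=-1: Y*=(0.125013, 0.131691)  Y=(0.208085, 0.102705)  product (0.012488, 0.040242)
  m=+0: Y*=(0.320469, -0.000000)  Y=(-0.421692, 0.000000)  product (-0.135139, 0.000000)
  m=+1: Y*=(-0.125013, 0.131691)  Y=(-0.208085, 0.102705)  product (0.012488, -0.040242)
  m=+2: Y*=(0.015068, 0.289400)  Y=(0.340884, -0.444882)  product (0.133885, 0.091949)
  m=+3: Y*=(-0.230139, -0.196761)  Y=(-0.081830, 0.413616)  product (0.100216, -0.079088)
  m=+4: Y*=(-0.113000, 0.011799)  Y=(-0.050474, -0.187341)  product (0.007914, 0.020574)
  m=+5: Y*=(0.260551, -0.338957)  Y=(0.041209, 0.046827)  product (0.026610, -0.001767)
  m=+6: Y*=(0.063553, 0.403937)  Y=(-0.013436, -0.005533)  product (0.001381, -0.005779)
  m=+7: Y*=(-0.182087, -0.125465)  Y=(0.002399, -0.000163)  product (-0.000457, -0.000271)
  m=+8: Y*=(0.066655, -0.014073)  Y=(-0.000217, 0.000126)  product (-0.000013, 0.000011)
Total Σ_m = (0.428908, -0.000000). Multiply by 0.739198: (0.317048, -0.000000). P_8(cos γ) = 0.317048

0.317048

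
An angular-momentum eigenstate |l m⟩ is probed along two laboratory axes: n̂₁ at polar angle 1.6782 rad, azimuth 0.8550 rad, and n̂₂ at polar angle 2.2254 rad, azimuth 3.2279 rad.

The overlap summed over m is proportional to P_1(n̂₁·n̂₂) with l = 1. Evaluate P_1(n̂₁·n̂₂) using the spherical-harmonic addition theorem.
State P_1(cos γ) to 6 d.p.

Expand P_1 via completeness: Σ_{m} conj(Y_{1,m}) at Ω₁ times Y_{1,m} at Ω₂ —
  [-1]  conj(Y_{1,-1})(Ω₁) = 0.22541 + 0.25920j ; Y_{1,-1}(Ω₂) = -0.27306 + 0.02363j ; Δ = -0.06767 - 0.06545j
  [+0]  conj(Y_{1,0})(Ω₁) = -0.05238 + 0.00000j ; Y_{1,0}(Ω₂) = -0.29748 + 0.00000j ; Δ = 0.01558 + 0.00000j
  [+1]  conj(Y_{1,1})(Ω₁) = -0.22541 + 0.25920j ; Y_{1,1}(Ω₂) = 0.27306 + 0.02363j ; Δ = -0.06767 + 0.06545j
Accumulated sum -0.11977 + 0.00000j; after 4π/(2l+1) scaling, -0.50168 + 0.00000j ⇒ P_1 = -0.501680

-0.501680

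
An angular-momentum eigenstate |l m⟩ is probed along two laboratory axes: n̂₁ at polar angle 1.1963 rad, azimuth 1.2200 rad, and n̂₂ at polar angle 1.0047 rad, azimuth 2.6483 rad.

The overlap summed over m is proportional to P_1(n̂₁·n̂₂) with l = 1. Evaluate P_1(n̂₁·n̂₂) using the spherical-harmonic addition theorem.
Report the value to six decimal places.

Summing Y*_{l m}(θ₁,φ₁)·Y_{l m}(θ₂,φ₂) over m ∈ [−1, 1]; prefactor 4π/(2·1+1) = 4.188790:
  m=-1: Y*=+0.110499+0.301966i  Y=-0.256833-0.138080i  product +0.013316-0.092812i
  m=+0: Y*=+0.178733-0.000000i  Y=+0.262058+0.000000i  product +0.046838+0.000000i
  m=+1: Y*=-0.110499+0.301966i  Y=+0.256833-0.138080i  product +0.013316+0.092812i
Σ over m = +0.073470+0.000000i; ×(4π/3) → +0.307749+0.000000i. Real part: 0.307749

0.307749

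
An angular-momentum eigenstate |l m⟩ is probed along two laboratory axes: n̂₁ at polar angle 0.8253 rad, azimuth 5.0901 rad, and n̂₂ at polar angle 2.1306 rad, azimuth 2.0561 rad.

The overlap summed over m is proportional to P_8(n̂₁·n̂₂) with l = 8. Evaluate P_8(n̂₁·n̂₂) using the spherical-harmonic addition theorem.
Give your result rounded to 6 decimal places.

Addition theorem: P_8(cos γ) = (4π/17) Σ_m Y*_{lm}(Ω₁) Y_{lm}(Ω₂), m = −8…8:
  m=-8: Y*=-0.04347 + 0.00524j  Y=-0.10109 + 0.09246j  product 0.00391 - 0.00455j
  m=-7: Y*=-0.07718 - 0.14207j  Y=0.08680 + 0.33226j  product 0.04051 - 0.03797j
  m=-6: Y*=0.22398 - 0.26837j  Y=0.43820 + 0.10250j  product 0.12565 - 0.09464j
  m=-5: Y*=0.43784 + 0.14401j  Y=0.15210 - 0.17515j  product 0.09182 - 0.05478j
  m=-4: Y*=0.01653 + 0.27545j  Y=0.07344 + 0.18910j  product -0.05087 + 0.02335j
  m=-3: Y*=0.15033 - 0.07034j  Y=0.34496 + 0.03981j  product 0.05466 - 0.01828j
  m=-2: Y*=0.27392 + 0.25797j  Y=-0.01847 + 0.02699j  product -0.01202 + 0.00263j
  m=-1: Y*=-0.00181 + 0.00457j  Y=0.16186 + 0.30691j  product -0.00170 + 0.00018j
  m=+0: Y*=0.36994 + 0.00000j  Y=0.01901 + 0.00000j  product 0.00703 + 0.00000j
  m=+1: Y*=0.00181 + 0.00457j  Y=-0.16186 + 0.30691j  product -0.00170 - 0.00018j
  m=+2: Y*=0.27392 - 0.25797j  Y=-0.01847 - 0.02699j  product -0.01202 - 0.00263j
  m=+3: Y*=-0.15033 - 0.07034j  Y=-0.34496 + 0.03981j  product 0.05466 + 0.01828j
  m=+4: Y*=0.01653 - 0.27545j  Y=0.07344 - 0.18910j  product -0.05087 - 0.02335j
  m=+5: Y*=-0.43784 + 0.14401j  Y=-0.15210 - 0.17515j  product 0.09182 + 0.05478j
  m=+6: Y*=0.22398 + 0.26837j  Y=0.43820 - 0.10250j  product 0.12565 + 0.09464j
  m=+7: Y*=0.07718 - 0.14207j  Y=-0.08680 + 0.33226j  product 0.04051 + 0.03797j
  m=+8: Y*=-0.04347 - 0.00524j  Y=-0.10109 - 0.09246j  product 0.00391 + 0.00455j
Accumulated sum 0.51094 - 0.00000j; after 4π/(2l+1) scaling, 0.37769 - 0.00000j ⇒ P_8 = 0.377689

0.377689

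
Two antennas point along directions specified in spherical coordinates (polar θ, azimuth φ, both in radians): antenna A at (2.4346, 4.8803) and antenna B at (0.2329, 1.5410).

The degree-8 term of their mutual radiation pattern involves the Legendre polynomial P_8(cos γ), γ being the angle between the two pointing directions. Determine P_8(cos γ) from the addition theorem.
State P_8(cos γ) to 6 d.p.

Addition theorem: P_8(cos γ) = (4π/17) Σ_m Y*_{lm}(Ω₁) Y_{lm}(Ω₂), m = −8…8:
  m=-8: 0.00368 + 0.01591j × 0.00000 + 0.00000j = -0.00000 + 0.00000j  (running Σ = -0.00000 + 0.00000j)
  m=-7: 0.07057 - 0.02946j × -0.00001 + 0.00007j = 0.00000 + 0.00001j  (running Σ = 0.00000 + 0.00001j)
  m=-6: -0.11581 - 0.18336j × -0.00074 - 0.00013j = 0.00006 + 0.00015j  (running Σ = 0.00006 + 0.00016j)
  m=-5: -0.30178 + 0.27074j × 0.00086 - 0.00574j = 0.00129 + 0.00197j  (running Σ = 0.00136 + 0.00212j)
  m=-4: 0.36259 + 0.28823j × 0.03302 + 0.00395j = 0.01083 + 0.01095j  (running Σ = 0.01219 + 0.01307j)
  m=-3: 0.08811 - 0.15986j × -0.01244 + 0.13884j = 0.02110 + 0.01422j  (running Σ = 0.03329 + 0.02729j)
  m=-2: 0.26798 + 0.09354j × -0.40159 - 0.02396j = -0.10538 - 0.04398j  (running Σ = -0.07209 - 0.01669j)
  m=-1: 0.05617 - 0.33135j × 0.02012 - 0.67520j = -0.22260 - 0.04459j  (running Σ = -0.29469 - 0.06128j)
  m=0: 0.18715 + 0.00000j × 0.27455 + 0.00000j = 0.05138 + 0.00000j  (running Σ = -0.24331 - 0.06128j)
  m=1: -0.05617 - 0.33135j × -0.02012 - 0.67520j = -0.22260 + 0.04459j  (running Σ = -0.46591 - 0.01669j)
  m=2: 0.26798 - 0.09354j × -0.40159 + 0.02396j = -0.10538 + 0.04398j  (running Σ = -0.57129 + 0.02729j)
  m=3: -0.08811 - 0.15986j × 0.01244 + 0.13884j = 0.02110 - 0.01422j  (running Σ = -0.55019 + 0.01307j)
  m=4: 0.36259 - 0.28823j × 0.03302 - 0.00395j = 0.01083 - 0.01095j  (running Σ = -0.53936 + 0.00212j)
  m=5: 0.30178 + 0.27074j × -0.00086 - 0.00574j = 0.00129 - 0.00197j  (running Σ = -0.53806 + 0.00016j)
  m=6: -0.11581 + 0.18336j × -0.00074 + 0.00013j = 0.00006 - 0.00015j  (running Σ = -0.53800 + 0.00001j)
  m=7: -0.07057 - 0.02946j × 0.00001 + 0.00007j = 0.00000 - 0.00001j  (running Σ = -0.53800 + 0.00000j)
  m=8: 0.00368 - 0.01591j × 0.00000 - 0.00000j = -0.00000 - 0.00000j  (running Σ = -0.53800 - 0.00000j)
Accumulated sum -0.53800 - 0.00000j; after 4π/(2l+1) scaling, -0.39769 - 0.00000j ⇒ P_8 = -0.397691

-0.397691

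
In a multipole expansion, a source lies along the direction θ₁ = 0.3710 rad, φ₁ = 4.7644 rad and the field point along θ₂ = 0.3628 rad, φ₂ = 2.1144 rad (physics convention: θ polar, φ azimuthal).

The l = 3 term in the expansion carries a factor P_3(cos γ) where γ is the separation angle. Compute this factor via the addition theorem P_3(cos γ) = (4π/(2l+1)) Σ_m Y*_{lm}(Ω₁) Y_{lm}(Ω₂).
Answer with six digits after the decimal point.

Term-by-term m-sum for l=3 (normalisation 4π/7 = 1.795196):
  term(m=-3) = (-0.000036, 0.000369)   from Y*(Ω₁)=(-0.003090, 0.019641), Y(Ω₂)=(0.018616, -0.001119)
  term(m=-2) = (0.008352, -0.012539)   from Y*(Ω₁)=(-0.124515, -0.012999), Y(Ω₂)=(-0.055953, 0.106541)
  term(m=-1) = (-0.133471, 0.071465)   from Y*(Ω₁)=(0.020362, -0.391140), Y(Ω₂)=(-0.199933, -0.330829)
  term(m=+0) = (0.223258, 0.000000)   from Y*(Ω₁)=(0.467008, -0.000000), Y(Ω₂)=(0.478061, 0.000000)
  term(m=+1) = (-0.133471, -0.071465)   from Y*(Ω₁)=(-0.020362, -0.391140), Y(Ω₂)=(0.199933, -0.330829)
  term(m=+2) = (0.008352, 0.012539)   from Y*(Ω₁)=(-0.124515, 0.012999), Y(Ω₂)=(-0.055953, -0.106541)
  term(m=+3) = (-0.000036, -0.000369)   from Y*(Ω₁)=(0.003090, 0.019641), Y(Ω₂)=(-0.018616, -0.001119)
Σ over m = (-0.027052, -0.000000); ×(4π/7) → (-0.048563, -0.000000). Real part: -0.048563

-0.048563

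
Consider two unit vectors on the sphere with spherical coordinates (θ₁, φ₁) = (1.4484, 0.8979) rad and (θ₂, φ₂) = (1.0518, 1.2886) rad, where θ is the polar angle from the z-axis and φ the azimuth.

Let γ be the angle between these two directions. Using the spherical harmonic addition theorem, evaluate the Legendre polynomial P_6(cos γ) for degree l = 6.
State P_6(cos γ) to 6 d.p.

Expand P_6 via completeness: Σ_{m} conj(Y_{6,m}) at Ω₁ times Y_{6,m} at Ω₂ —
  m=-6: +0.288583-0.360529i × +0.025277-0.205510i = -0.066798-0.068420i  (running Σ = -0.066798-0.068420i)
  m=-5: -0.043499-0.191917i × +0.404507-0.065202i = -0.030109-0.074795i  (running Σ = -0.096907-0.143215i)
  m=-4: +0.260637+0.125905i × +0.148034+0.312811i = -0.000801+0.100168i  (running Σ = -0.097708-0.043047i)
  m=-3: +0.198770-0.095501i × +0.046538-0.041165i = +0.005319-0.012627i  (running Σ = -0.092389-0.055673i)
  m=-2: -0.052901+0.231131i × +0.296910+0.187970i = -0.059152+0.058681i  (running Σ = -0.151541+0.003008i)
  m=-1: +0.141885+0.178029i × -0.018939+0.065323i = -0.014317+0.005897i  (running Σ = -0.165858+0.008905i)
  m=0: -0.222751-0.000000i × +0.330950+0.000000i = -0.073720-0.000000i  (running Σ = -0.239577+0.008905i)
  m=1: -0.141885+0.178029i × +0.018939+0.065323i = -0.014317-0.005897i  (running Σ = -0.253894+0.003008i)
  m=2: -0.052901-0.231131i × +0.296910-0.187970i = -0.059152-0.058681i  (running Σ = -0.313046-0.055673i)
  m=3: -0.198770-0.095501i × -0.046538-0.041165i = +0.005319+0.012627i  (running Σ = -0.307727-0.043047i)
  m=4: +0.260637-0.125905i × +0.148034-0.312811i = -0.000801-0.100168i  (running Σ = -0.308528-0.143215i)
  m=5: +0.043499-0.191917i × -0.404507-0.065202i = -0.030109+0.074795i  (running Σ = -0.338637-0.068420i)
  m=6: +0.288583+0.360529i × +0.025277+0.205510i = -0.066798+0.068420i  (running Σ = -0.405435+0.000000i)
Total Σ_m = -0.405435+0.000000i. Multiply by 0.966644: -0.391911+0.000000i. P_6(cos γ) = -0.391911

-0.391911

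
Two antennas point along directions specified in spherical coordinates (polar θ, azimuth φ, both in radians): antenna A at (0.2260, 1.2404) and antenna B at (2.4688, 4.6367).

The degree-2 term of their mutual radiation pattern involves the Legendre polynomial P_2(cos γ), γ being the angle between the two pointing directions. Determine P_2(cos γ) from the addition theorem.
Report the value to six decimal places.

0.707808

Expand P_2 via completeness: Σ_{m} conj(Y_{2,m}) at Ω₁ times Y_{2,m} at Ω₂ —
  term(m=-2) = +0.002540-0.001419i   from Y*(Ω₁)=-0.015313+0.011904i, Y(Ω₂)=-0.148292-0.022621i
  term(m=-1) = +0.061474-0.016005i   from Y*(Ω₁)=+0.054733+0.159586i, Y(Ω₂)=+0.028471-0.375442i
  term(m=+0) = +0.153600+0.000000i   from Y*(Ω₁)=+0.583274-0.000000i, Y(Ω₂)=+0.263342+0.000000i
  term(m=+1) = +0.061474+0.016005i   from Y*(Ω₁)=-0.054733+0.159586i, Y(Ω₂)=-0.028471-0.375442i
  term(m=+2) = +0.002540+0.001419i   from Y*(Ω₁)=-0.015313-0.011904i, Y(Ω₂)=-0.148292+0.022621i
Accumulated sum +0.281628-0.000000i; after 4π/(2l+1) scaling, +0.707808-0.000000i ⇒ P_2 = 0.707808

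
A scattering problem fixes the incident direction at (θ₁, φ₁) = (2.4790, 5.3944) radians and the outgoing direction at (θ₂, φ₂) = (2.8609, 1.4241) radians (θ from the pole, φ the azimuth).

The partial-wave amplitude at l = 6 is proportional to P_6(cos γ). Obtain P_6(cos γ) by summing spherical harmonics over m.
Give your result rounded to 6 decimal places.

0.057605

Summing Y*_{l m}(θ₁,φ₁)·Y_{l m}(θ₂,φ₂) over m ∈ [−6, 6]; prefactor 4π/(2·6+1) = 0.966644:
  [-6]  conj(Y_{6,-6})(Ω₁) = 0.01522 + 0.02130j ; Y_{6,-6}(Ω₂) = -0.00014 - 0.00017j ; Δ = 0.00000 - 0.00001j
  [-5]  conj(Y_{6,-5})(Ω₁) = 0.03083 - 0.11206j ; Y_{6,-5}(Ω₂) = -0.00176 + 0.00195j ; Δ = 0.00016 + 0.00026j
  [-4]  conj(Y_{6,-4})(Ω₁) = -0.27311 + 0.11985j ; Y_{6,-4}(Ω₂) = 0.01602 + 0.01065j ; Δ = -0.00565 - 0.00099j
  [-3]  conj(Y_{6,-3})(Ω₁) = 0.40792 + 0.20991j ; Y_{6,-3}(Ω₂) = 0.04056 - 0.08614j ; Δ = 0.03463 - 0.02662j
  [-2]  conj(Y_{6,-2})(Ω₁) = -0.06481 - 0.30897j ; Y_{6,-2}(Ω₂) = -0.29933 - 0.09043j ; Δ = -0.00854 + 0.09835j
  [-1]  conj(Y_{6,-1})(Ω₁) = 0.11304 - 0.13922j ; Y_{6,-1}(Ω₂) = -0.08706 + 0.58924j ; Δ = 0.07219 + 0.07873j
  [+0]  conj(Y_{6,0})(Ω₁) = -0.37901 + 0.00000j ; Y_{6,0}(Ω₂) = 0.33242 + 0.00000j ; Δ = -0.12599 + 0.00000j
  [+1]  conj(Y_{6,1})(Ω₁) = -0.11304 - 0.13922j ; Y_{6,1}(Ω₂) = 0.08706 + 0.58924j ; Δ = 0.07219 - 0.07873j
  [+2]  conj(Y_{6,2})(Ω₁) = -0.06481 + 0.30897j ; Y_{6,2}(Ω₂) = -0.29933 + 0.09043j ; Δ = -0.00854 - 0.09835j
  [+3]  conj(Y_{6,3})(Ω₁) = -0.40792 + 0.20991j ; Y_{6,3}(Ω₂) = -0.04056 - 0.08614j ; Δ = 0.03463 + 0.02662j
  [+4]  conj(Y_{6,4})(Ω₁) = -0.27311 - 0.11985j ; Y_{6,4}(Ω₂) = 0.01602 - 0.01065j ; Δ = -0.00565 + 0.00099j
  [+5]  conj(Y_{6,5})(Ω₁) = -0.03083 - 0.11206j ; Y_{6,5}(Ω₂) = 0.00176 + 0.00195j ; Δ = 0.00016 - 0.00026j
  [+6]  conj(Y_{6,6})(Ω₁) = 0.01522 - 0.02130j ; Y_{6,6}(Ω₂) = -0.00014 + 0.00017j ; Δ = 0.00000 + 0.00001j
Accumulated sum 0.05959 - 0.00000j; after 4π/(2l+1) scaling, 0.05760 - 0.00000j ⇒ P_6 = 0.057605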